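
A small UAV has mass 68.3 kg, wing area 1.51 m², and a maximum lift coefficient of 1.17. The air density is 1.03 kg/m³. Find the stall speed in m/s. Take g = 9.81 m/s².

V_stall = 27.1 m/s

At stall, lift equals weight: L = W = m·g = 68.3 × 9.81 = 670 N.
From L = ½ρV²S·CL,max = W: V_stall = √(2W/(ρSCL,max)) = √(2·670/(1.03·1.51·1.17))
V_stall = √736.4 = 27.1 m/s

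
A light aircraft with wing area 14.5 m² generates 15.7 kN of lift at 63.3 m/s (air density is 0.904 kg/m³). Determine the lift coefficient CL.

CL = 0.598

From L = ½ρv²S·CL, rearranging gives CL = 2L/(ρv²S).
CL = 2 × 15700 / (0.904 × 63.3² × 14.5) = 0.598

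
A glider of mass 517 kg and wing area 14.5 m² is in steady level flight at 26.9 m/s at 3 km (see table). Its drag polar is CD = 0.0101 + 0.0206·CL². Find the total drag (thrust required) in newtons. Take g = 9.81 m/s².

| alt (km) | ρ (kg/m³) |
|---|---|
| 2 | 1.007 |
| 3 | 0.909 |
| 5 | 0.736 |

At 3 km, from the table: ρ = 0.909 kg/m³.
Weight W = mg = 517 × 9.81 = 5071.8 N; in level flight L = W.
q = ½ρv² = ½ × 0.909 × 26.9² = 328.9 Pa.
Required CL = L/(qS) = 5071.8/(328.9·14.5) = 1.064.
CD = 0.0101 + 0.0206 × 1.064² = 0.0334.
D = q·S·CD = 328.9 × 14.5 × 0.0334 = 159.3 N

D = 159 N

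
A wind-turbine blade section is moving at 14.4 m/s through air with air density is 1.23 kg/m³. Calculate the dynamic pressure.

q = 128 Pa

q = ½ρv² = ½ × 1.23 × 14.4² = 128 Pa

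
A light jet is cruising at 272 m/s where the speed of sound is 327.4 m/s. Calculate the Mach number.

M = v/a = 272 / 327.4 = 0.831

M = 0.831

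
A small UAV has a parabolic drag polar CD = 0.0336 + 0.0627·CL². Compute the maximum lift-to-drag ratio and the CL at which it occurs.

(L/D)max = 10.9, at CL = 0.732

For CD = CD0 + K·CL², (L/D)max occurs at CL* = √(CD0/K) and equals 1/(2√(K·CD0)).
(L/D)max = 1/(2√(0.0627 × 0.0336)) = 1/(2 × 0.0459) = 10.9
CL* = √(0.0336/0.0627) = 0.732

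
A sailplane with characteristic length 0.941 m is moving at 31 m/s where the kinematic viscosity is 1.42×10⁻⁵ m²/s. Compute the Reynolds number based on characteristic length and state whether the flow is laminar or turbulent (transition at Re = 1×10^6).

Re = 2.05×10^6 (turbulent)

Re = v·c/ν = 31 × 0.941 / (1.42×10⁻⁵) = 2.05×10^6
Since 2.05×10^6 > 1×10^6, the flow is turbulent.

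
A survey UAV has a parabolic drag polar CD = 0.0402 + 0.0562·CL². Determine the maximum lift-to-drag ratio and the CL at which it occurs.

For CD = CD0 + K·CL², (L/D)max occurs at CL* = √(CD0/K) and equals 1/(2√(K·CD0)).
(L/D)max = 1/(2√(0.0562 × 0.0402)) = 1/(2 × 0.04753) = 10.5
CL* = √(0.0402/0.0562) = 0.846

(L/D)max = 10.5, at CL = 0.846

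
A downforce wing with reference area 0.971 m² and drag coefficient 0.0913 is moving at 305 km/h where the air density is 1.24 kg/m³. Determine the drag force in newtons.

Convert speed: v = 305 km/h ÷ 3.6 = 84.72 m/s.
Dynamic pressure q = ½ρv² = ½ × 1.24 × 84.72² = 4450 Pa.
D = q·S·CD = 4450 × 0.971 × 0.0913 = 395 N

D = 395 N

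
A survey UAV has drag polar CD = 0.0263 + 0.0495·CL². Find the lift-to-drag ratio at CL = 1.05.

L/D = 13

CD = 0.0263 + 0.0495 × 1.05² = 0.08087
L/D = CL/CD = 1.05 / 0.08087 = 13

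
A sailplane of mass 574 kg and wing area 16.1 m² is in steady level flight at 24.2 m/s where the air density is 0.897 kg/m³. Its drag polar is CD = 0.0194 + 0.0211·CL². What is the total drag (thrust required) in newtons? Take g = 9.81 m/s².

In steady level flight, lift balances weight: W = mg = 574 × 9.81 = 5630.9 N.
Dynamic pressure q = 0.5 × 0.897 × 24.2² = 262.7 Pa.
CL = 2W/(ρv²S) = 2×5630.9/(0.897×24.2²×16.1) = 1.332.
CD = 0.0194 + 0.0211 × 1.332² = 0.05681.
D = q·S·CD = 262.7 × 16.1 × 0.05681 = 240.2 N

D = 240 N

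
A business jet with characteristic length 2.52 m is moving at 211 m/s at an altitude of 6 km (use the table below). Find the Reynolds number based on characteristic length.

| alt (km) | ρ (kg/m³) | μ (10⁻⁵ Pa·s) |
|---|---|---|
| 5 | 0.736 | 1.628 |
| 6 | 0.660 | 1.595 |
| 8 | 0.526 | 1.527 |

Re = 2.2×10^7

At 6 km, from the table: ρ = 0.660 kg/m³, μ = 1.595×10⁻⁵ Pa·s.
Re = ρ·v·c/μ = 0.66 × 211 × 2.52 / (1.595×10⁻⁵) = 2.2×10^7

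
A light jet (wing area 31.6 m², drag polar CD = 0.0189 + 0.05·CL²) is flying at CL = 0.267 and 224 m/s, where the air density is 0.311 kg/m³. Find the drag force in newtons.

D = 5540 N

CD = 0.0189 + 0.05 × 0.267² = 0.02246
D = ½ρv²S·CD = ½ × 0.311 × 224² × 31.6 × 0.02246 = 5540 N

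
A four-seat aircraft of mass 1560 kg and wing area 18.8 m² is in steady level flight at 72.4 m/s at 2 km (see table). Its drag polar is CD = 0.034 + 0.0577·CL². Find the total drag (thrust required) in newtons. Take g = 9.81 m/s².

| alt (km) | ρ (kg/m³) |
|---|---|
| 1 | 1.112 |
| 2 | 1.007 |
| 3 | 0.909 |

D = 1960 N

At 2 km, from the table: ρ = 1.007 kg/m³.
Level flight ⇒ L = W = m·g = 1560 × 9.81 = 15304 N.
q = ½ρv² = ½ × 1.007 × 72.4² = 2639 Pa.
CL = W/(q·S) = 15304 / (2639 × 18.8) = 0.3084.
CD = 0.034 + 0.0577 × 0.3084² = 0.03949.
D = q·S·CD = 2639 × 18.8 × 0.03949 = 1959 N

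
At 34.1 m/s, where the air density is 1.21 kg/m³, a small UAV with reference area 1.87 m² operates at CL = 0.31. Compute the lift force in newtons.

L = ½ρv²S·CL = ½ × 1.21 × 34.1² × 1.87 × 0.31 = 408 N

L = 408 N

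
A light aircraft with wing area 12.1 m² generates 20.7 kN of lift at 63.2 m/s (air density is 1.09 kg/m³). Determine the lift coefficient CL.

From L = ½ρv²S·CL, rearranging gives CL = 2L/(ρv²S).
CL = 2 × 20700 / (1.09 × 63.2² × 12.1) = 0.786

CL = 0.786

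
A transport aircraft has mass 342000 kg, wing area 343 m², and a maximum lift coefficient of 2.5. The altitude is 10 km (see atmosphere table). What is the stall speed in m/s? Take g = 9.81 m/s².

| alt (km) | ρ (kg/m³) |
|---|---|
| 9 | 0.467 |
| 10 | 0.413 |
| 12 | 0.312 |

V_stall = 138 m/s

At 10 km, from the table: ρ = 0.413 kg/m³.
Stall occurs when L = W at CL,max. W = mg = 342000 × 9.81 = 3.355×10^6 N.
From L = ½ρV²S·CL,max = W: V_stall = √(2W/(ρSCL,max)) = √(2·3.355×10^6/(0.413·343·2.5))
V_stall = √18950 = 138 m/s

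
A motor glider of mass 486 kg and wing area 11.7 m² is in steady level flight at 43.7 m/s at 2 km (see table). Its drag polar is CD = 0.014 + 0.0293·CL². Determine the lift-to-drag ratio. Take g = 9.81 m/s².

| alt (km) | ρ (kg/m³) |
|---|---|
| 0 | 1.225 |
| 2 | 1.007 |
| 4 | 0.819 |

At 2 km, from the table: ρ = 1.007 kg/m³.
In steady level flight, lift balances weight: W = mg = 486 × 9.81 = 4767.7 N.
Dynamic pressure q = 0.5 × 1.007 × 43.7² = 961.5 Pa.
CL = 2W/(ρv²S) = 2×4767.7/(1.007×43.7²×11.7) = 0.4238.
CD = 0.014 + 0.0293 × 0.4238² = 0.01926.
L/D = CL/CD = 0.4238 / 0.01926 = 22

L/D = 22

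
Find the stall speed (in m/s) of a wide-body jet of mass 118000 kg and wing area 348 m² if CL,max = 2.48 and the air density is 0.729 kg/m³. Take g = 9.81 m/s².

V_stall = 60.7 m/s

Weight W = mg = 118000 × 9.81 = 1.158×10^6 N.
V_stall = √(2W/(ρ·S·CL,max)) = √(2 × 1.158×10^6 / (0.729 × 348 × 2.48))
V_stall = √3680 = 60.7 m/s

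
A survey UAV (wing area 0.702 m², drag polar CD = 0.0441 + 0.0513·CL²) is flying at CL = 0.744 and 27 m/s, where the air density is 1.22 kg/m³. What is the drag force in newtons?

D = 22.6 N

CD = 0.0441 + 0.0513 × 0.744² = 0.0725
D = ½ρv²S·CD = ½ × 1.22 × 27² × 0.702 × 0.0725 = 22.6 N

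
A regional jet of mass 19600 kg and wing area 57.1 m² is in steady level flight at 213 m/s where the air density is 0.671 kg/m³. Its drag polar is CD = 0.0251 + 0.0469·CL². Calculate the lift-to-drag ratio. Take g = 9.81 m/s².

L/D = 8.08

In steady level flight, lift balances weight: W = mg = 19600 × 9.81 = 1.9228×10^5 N.
Dynamic pressure q = 0.5 × 0.671 × 213² = 15220 Pa.
Required CL = L/(qS) = 1.9228×10^5/(15220·57.1) = 0.2212.
CD = 0.0251 + 0.0469 × 0.2212² = 0.0274.
L/D = CL/CD = 0.2212 / 0.0274 = 8.08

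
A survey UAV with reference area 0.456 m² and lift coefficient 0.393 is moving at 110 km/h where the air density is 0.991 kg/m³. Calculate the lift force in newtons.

L = 82.9 N

Convert speed: v = 110 km/h ÷ 3.6 = 30.56 m/s.
Dynamic pressure q = ½ρv² = ½ × 0.991 × 30.56² = 462.6 Pa.
L = q·S·CL = 462.6 × 0.456 × 0.393 = 82.9 N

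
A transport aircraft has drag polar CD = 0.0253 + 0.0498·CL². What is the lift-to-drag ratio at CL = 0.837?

L/D = 13.9

CD = 0.0253 + 0.0498 × 0.837² = 0.06019
L/D = CL/CD = 0.837 / 0.06019 = 13.9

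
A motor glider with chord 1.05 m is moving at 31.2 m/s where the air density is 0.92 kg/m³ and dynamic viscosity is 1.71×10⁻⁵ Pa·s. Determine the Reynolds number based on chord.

Re = ρ·v·c/μ = 0.92 × 31.2 × 1.05 / (1.71×10⁻⁵) = 1.76×10^6

Re = 1.76×10^6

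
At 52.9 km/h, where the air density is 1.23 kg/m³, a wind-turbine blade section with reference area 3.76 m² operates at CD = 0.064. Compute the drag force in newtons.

D = 32 N

Convert speed: v = 52.9 km/h ÷ 3.6 = 14.69 m/s.
Dynamic pressure q = ½ρv² = ½ × 1.23 × 14.69² = 132.8 Pa.
D = q·S·CD = 132.8 × 3.76 × 0.064 = 32 N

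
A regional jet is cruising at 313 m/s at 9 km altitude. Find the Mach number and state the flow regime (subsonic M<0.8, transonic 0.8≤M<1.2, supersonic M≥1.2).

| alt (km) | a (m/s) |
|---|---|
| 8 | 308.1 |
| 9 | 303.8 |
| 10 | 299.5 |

M = 1.03 (transonic)

At 9 km, from the table: a = 303.8 m/s.
M = v/a = 313 / 303.8 = 1.03
M = 1.03 → transonic.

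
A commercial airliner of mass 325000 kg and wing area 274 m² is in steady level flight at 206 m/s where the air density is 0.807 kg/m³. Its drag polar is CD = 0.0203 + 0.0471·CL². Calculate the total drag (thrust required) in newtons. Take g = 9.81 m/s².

In steady level flight, lift balances weight: W = mg = 325000 × 9.81 = 3.1882×10^6 N.
Dynamic pressure q = 0.5 × 0.807 × 206² = 17120 Pa.
CL = 2W/(ρv²S) = 2×3.1882×10^6/(0.807×206²×274) = 0.6796.
CD = 0.0203 + 0.0471 × 0.6796² = 0.04205.
D = q·S·CD = 17120 × 274 × 0.04205 = 1.973×10^5 N

D = 1.97×10^5 N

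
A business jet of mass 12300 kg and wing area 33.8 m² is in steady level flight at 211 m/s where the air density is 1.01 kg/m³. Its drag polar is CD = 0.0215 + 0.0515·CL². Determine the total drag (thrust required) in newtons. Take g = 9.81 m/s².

D = 17300 N

Weight W = mg = 12300 × 9.81 = 1.2066×10^5 N; in level flight L = W.
Dynamic pressure q = 0.5 × 1.01 × 211² = 22480 Pa.
CL = W/(q·S) = 1.2066×10^5 / (22480 × 33.8) = 0.1588.
CD = 0.0215 + 0.0515 × 0.1588² = 0.0228.
D = q·S·CD = 22480 × 33.8 × 0.0228 = 17330 N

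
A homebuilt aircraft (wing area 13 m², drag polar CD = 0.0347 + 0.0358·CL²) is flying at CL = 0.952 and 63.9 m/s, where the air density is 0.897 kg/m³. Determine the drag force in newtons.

D = 1600 N

CD = 0.0347 + 0.0358 × 0.952² = 0.06715
D = ½ρv²S·CD = ½ × 0.897 × 63.9² × 13 × 0.06715 = 1600 N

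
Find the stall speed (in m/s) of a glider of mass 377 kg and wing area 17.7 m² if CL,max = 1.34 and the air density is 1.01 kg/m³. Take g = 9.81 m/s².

At stall, lift equals weight: L = W = m·g = 377 × 9.81 = 3698 N.
From L = ½ρV²S·CL,max = W: V_stall = √(2W/(ρSCL,max)) = √(2·3698/(1.01·17.7·1.34))
V_stall = √308.8 = 17.6 m/s

V_stall = 17.6 m/s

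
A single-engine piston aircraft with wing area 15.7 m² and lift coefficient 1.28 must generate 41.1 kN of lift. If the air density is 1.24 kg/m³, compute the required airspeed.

v = 57.4 m/s

L = ½ρv²S·CL ⇒ v = √(2L/(ρ·S·CL))
v = √(2 × 41100 / (1.24 × 15.7 × 1.28)) = √3299 = 57.4 m/s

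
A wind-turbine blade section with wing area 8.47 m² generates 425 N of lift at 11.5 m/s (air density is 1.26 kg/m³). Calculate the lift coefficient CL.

CL = 0.602

From L = ½ρv²S·CL, rearranging gives CL = 2L/(ρv²S).
CL = 2 × 425 / (1.26 × 11.5² × 8.47) = 0.602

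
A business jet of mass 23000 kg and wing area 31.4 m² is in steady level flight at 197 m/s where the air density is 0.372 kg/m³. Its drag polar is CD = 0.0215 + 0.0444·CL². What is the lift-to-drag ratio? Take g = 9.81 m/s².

Weight W = mg = 23000 × 9.81 = 2.2563×10^5 N; in level flight L = W.
q = ½ρv² = ½ × 0.372 × 197² = 7218 Pa.
CL = W/(q·S) = 2.2563×10^5 / (7218 × 31.4) = 0.9955.
CD = 0.0215 + 0.0444 × 0.9955² = 0.0655.
L/D = CL/CD = 0.9955 / 0.0655 = 15.2

L/D = 15.2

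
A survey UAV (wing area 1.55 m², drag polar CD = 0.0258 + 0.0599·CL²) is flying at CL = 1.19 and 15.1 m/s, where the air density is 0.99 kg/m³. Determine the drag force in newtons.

CD = 0.0258 + 0.0599 × 1.19² = 0.1106
D = ½ρv²S·CD = ½ × 0.99 × 15.1² × 1.55 × 0.1106 = 19.4 N

D = 19.4 N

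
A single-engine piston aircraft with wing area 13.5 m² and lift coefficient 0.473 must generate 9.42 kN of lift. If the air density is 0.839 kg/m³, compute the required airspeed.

v = 59.3 m/s

L = ½ρv²S·CL ⇒ v = √(2L/(ρ·S·CL))
v = √(2 × 9420 / (0.839 × 13.5 × 0.473)) = √3517 = 59.3 m/s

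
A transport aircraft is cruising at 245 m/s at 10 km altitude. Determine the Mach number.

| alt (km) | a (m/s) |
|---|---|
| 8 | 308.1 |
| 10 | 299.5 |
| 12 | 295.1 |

M = 0.818

At 10 km, from the table: a = 299.5 m/s.
M = v/a = 245 / 299.5 = 0.818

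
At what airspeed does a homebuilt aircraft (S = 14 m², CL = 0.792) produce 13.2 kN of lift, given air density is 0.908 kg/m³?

v = 51.2 m/s

L = ½ρv²S·CL ⇒ v = √(2L/(ρ·S·CL))
v = √(2 × 13200 / (0.908 × 14 × 0.792)) = √2622 = 51.2 m/s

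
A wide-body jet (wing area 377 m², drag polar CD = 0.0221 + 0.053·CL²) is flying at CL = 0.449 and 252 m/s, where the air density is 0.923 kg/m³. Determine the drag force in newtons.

D = 3.62×10^5 N

CD = 0.0221 + 0.053 × 0.449² = 0.03278
D = ½ρv²S·CD = ½ × 0.923 × 252² × 377 × 0.03278 = 3.62×10^5 N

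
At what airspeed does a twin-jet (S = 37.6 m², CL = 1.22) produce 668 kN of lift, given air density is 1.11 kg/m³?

L = ½ρv²S·CL ⇒ v = √(2L/(ρ·S·CL))
v = √(2 × 6.68×10^5 / (1.11 × 37.6 × 1.22)) = √26240 = 162 m/s

v = 162 m/s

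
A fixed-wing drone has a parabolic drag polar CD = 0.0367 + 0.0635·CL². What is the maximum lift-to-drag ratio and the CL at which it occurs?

For CD = CD0 + K·CL², (L/D)max occurs at CL* = √(CD0/K) and equals 1/(2√(K·CD0)).
(L/D)max = 1/(2√(0.0635 × 0.0367)) = 1/(2 × 0.04827) = 10.4
CL* = √(0.0367/0.0635) = 0.76

(L/D)max = 10.4, at CL = 0.76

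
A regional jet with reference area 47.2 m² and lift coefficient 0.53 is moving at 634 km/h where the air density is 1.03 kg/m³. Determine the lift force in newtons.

L = 4×10^5 N

Convert speed: v = 634 km/h ÷ 3.6 = 176.1 m/s.
L = ½ρv²S·CL = ½ × 1.03 × 176.1² × 47.2 × 0.53 = 4×10^5 N ≈ 400 kN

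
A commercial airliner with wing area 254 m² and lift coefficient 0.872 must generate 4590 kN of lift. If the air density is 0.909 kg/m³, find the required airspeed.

L = ½ρv²S·CL ⇒ v = √(2L/(ρ·S·CL))
v = √(2 × 4.59×10^6 / (0.909 × 254 × 0.872)) = √45600 = 214 m/s

v = 214 m/s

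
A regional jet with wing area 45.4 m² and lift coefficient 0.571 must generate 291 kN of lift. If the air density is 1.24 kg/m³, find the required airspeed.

L = ½ρv²S·CL ⇒ v = √(2L/(ρ·S·CL))
v = √(2 × 2.91×10^5 / (1.24 × 45.4 × 0.571)) = √18110 = 135 m/s

v = 135 m/s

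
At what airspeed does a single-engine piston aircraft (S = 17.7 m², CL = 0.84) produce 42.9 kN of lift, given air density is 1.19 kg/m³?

v = 69.6 m/s

L = ½ρv²S·CL ⇒ v = √(2L/(ρ·S·CL))
v = √(2 × 42900 / (1.19 × 17.7 × 0.84)) = √4849 = 69.6 m/s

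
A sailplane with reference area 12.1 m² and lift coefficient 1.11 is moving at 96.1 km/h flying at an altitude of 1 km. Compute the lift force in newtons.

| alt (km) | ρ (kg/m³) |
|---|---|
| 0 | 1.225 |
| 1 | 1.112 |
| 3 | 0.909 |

L = 5320 N

At 1 km, from the table: ρ = 1.112 kg/m³.
Convert speed: v = 96.1 km/h ÷ 3.6 = 26.69 m/s.
L = ½ρv²S·CL = ½ × 1.112 × 26.69² × 12.1 × 1.11 = 5320 N ≈ 5.32 kN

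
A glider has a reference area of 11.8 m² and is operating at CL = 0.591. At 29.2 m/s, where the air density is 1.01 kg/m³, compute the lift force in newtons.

L = 3000 N

Dynamic pressure q = ½ρv² = ½ × 1.01 × 29.2² = 430.6 Pa.
L = q·S·CL = 430.6 × 11.8 × 0.591 = 3000 N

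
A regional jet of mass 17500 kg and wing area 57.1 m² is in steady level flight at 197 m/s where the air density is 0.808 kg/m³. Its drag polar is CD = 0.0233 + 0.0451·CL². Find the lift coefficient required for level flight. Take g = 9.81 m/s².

CL = 0.192

Level flight ⇒ L = W = m·g = 17500 × 9.81 = 1.7168×10^5 N.
q = ½ρv² = ½ × 0.808 × 197² = 15680 Pa.
CL = W/(q·S) = 1.7168×10^5 / (15680 × 57.1) = 0.1918.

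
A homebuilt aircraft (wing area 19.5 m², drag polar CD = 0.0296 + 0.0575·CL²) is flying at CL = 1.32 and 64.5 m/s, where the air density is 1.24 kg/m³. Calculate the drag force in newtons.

D = 6530 N

CD = 0.0296 + 0.0575 × 1.32² = 0.1298
D = ½ρv²S·CD = ½ × 1.24 × 64.5² × 19.5 × 0.1298 = 6530 N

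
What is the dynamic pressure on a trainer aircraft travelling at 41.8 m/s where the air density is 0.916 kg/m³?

q = ½ρv² = ½ × 0.916 × 41.8² = 800 Pa

q = 800 Pa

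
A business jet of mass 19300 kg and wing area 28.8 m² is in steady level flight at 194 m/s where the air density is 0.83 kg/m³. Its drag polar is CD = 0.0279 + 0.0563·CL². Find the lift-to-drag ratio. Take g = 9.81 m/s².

Level flight ⇒ L = W = m·g = 19300 × 9.81 = 1.8933×10^5 N.
Dynamic pressure q = 0.5 × 0.83 × 194² = 15620 Pa.
CL = W/(q·S) = 1.8933×10^5 / (15620 × 28.8) = 0.4209.
CD = 0.0279 + 0.0563 × 0.4209² = 0.03787.
L/D = CL/CD = 0.4209 / 0.03787 = 11.1

L/D = 11.1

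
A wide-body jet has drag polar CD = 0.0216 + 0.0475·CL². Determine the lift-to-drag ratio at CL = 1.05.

L/D = 14.2

CD = 0.0216 + 0.0475 × 1.05² = 0.07397
L/D = CL/CD = 1.05 / 0.07397 = 14.2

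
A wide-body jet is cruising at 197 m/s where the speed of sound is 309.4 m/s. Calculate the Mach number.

M = v/a = 197 / 309.4 = 0.637

M = 0.637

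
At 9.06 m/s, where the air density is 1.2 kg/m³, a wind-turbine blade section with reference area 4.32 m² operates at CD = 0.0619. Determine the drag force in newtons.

D = 13.2 N

D = ½ρv²S·CD = ½ × 1.2 × 9.06² × 4.32 × 0.0619 = 13.2 N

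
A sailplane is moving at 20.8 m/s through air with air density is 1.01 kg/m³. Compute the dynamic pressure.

q = ½ρv² = ½ × 1.01 × 20.8² = 218 Pa

q = 218 Pa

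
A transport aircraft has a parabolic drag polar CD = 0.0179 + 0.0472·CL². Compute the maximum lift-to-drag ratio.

For CD = CD0 + K·CL², (L/D)max occurs at CL* = √(CD0/K) and equals 1/(2√(K·CD0)).
(L/D)max = 1/(2√(0.0472 × 0.0179)) = 1/(2 × 0.02907) = 17.2

(L/D)max = 17.2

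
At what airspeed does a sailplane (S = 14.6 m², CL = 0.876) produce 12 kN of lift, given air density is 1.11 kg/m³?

v = 41.1 m/s

L = ½ρv²S·CL ⇒ v = √(2L/(ρ·S·CL))
v = √(2 × 12000 / (1.11 × 14.6 × 0.876)) = √1691 = 41.1 m/s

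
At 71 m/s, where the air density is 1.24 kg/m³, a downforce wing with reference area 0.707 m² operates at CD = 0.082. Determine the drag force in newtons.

Dynamic pressure q = ½ρv² = ½ × 1.24 × 71² = 3125 Pa.
D = q·S·CD = 3125 × 0.707 × 0.082 = 181 N

D = 181 N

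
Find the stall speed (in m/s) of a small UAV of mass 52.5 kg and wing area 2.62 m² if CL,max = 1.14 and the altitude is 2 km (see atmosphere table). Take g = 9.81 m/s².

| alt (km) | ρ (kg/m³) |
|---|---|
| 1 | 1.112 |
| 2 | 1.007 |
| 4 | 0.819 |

V_stall = 18.5 m/s

At 2 km, from the table: ρ = 1.007 kg/m³.
Weight W = mg = 52.5 × 9.81 = 515 N.
From L = ½ρV²S·CL,max = W: V_stall = √(2W/(ρSCL,max)) = √(2·515/(1.007·2.62·1.14))
V_stall = √342.5 = 18.5 m/s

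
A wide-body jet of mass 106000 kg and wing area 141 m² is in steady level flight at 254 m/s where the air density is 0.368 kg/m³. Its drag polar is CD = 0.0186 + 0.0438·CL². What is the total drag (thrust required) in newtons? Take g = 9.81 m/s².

D = 59400 N

Level flight ⇒ L = W = m·g = 106000 × 9.81 = 1.0399×10^6 N.
q = ½ρv² = ½ × 0.368 × 254² = 11870 Pa.
Required CL = L/(qS) = 1.0399×10^6/(11870·141) = 0.6213.
CD = 0.0186 + 0.0438 × 0.6213² = 0.0355.
D = q·S·CD = 11870 × 141 × 0.0355 = 59430 N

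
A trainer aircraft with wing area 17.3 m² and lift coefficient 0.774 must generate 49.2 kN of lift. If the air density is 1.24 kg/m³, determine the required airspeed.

L = ½ρv²S·CL ⇒ v = √(2L/(ρ·S·CL))
v = √(2 × 49200 / (1.24 × 17.3 × 0.774)) = √5926 = 77 m/s

v = 77 m/s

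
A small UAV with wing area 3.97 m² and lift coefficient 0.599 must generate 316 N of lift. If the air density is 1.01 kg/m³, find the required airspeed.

L = ½ρv²S·CL ⇒ v = √(2L/(ρ·S·CL))
v = √(2 × 316 / (1.01 × 3.97 × 0.599)) = √263.1 = 16.2 m/s

v = 16.2 m/s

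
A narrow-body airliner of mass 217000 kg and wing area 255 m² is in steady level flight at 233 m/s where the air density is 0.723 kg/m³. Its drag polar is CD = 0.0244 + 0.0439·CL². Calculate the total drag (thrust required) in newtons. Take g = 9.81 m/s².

D = 1.62×10^5 N

Weight W = mg = 217000 × 9.81 = 2.1288×10^6 N; in level flight L = W.
Dynamic pressure q = 0.5 × 0.723 × 233² = 19630 Pa.
Required CL = L/(qS) = 2.1288×10^6/(19630·255) = 0.4254.
CD = 0.0244 + 0.0439 × 0.4254² = 0.03234.
D = q·S·CD = 19630 × 255 × 0.03234 = 1.619×10^5 N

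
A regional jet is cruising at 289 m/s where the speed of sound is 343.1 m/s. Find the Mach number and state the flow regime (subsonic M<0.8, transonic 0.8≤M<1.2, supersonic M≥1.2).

M = 0.842 (transonic)

M = v/a = 289 / 343.1 = 0.842
M = 0.842 → transonic.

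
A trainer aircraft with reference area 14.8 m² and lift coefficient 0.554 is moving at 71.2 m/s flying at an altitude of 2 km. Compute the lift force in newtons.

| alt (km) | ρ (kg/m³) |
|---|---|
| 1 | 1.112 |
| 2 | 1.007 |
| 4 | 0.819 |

At 2 km, from the table: ρ = 1.007 kg/m³.
Dynamic pressure q = ½ρv² = ½ × 1.007 × 71.2² = 2552 Pa.
L = q·S·CL = 2552 × 14.8 × 0.554 = 20900 N ≈ 20.9 kN

L = 20900 N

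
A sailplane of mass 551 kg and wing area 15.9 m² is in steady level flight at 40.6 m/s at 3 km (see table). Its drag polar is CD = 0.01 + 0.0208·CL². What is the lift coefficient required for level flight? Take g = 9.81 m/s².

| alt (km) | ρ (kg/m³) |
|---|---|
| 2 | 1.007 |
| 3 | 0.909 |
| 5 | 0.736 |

At 3 km, from the table: ρ = 0.909 kg/m³.
Level flight ⇒ L = W = m·g = 551 × 9.81 = 5405.3 N.
q = ½ρv² = ½ × 0.909 × 40.6² = 749.2 Pa.
CL = W/(q·S) = 5405.3 / (749.2 × 15.9) = 0.4538.

CL = 0.454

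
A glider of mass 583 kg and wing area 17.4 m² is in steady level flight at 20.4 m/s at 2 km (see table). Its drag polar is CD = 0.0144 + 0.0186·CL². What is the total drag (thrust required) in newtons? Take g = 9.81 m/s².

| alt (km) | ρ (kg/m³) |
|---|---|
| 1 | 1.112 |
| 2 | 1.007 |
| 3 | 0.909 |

D = 219 N

At 2 km, from the table: ρ = 1.007 kg/m³.
Level flight ⇒ L = W = m·g = 583 × 9.81 = 5719.2 N.
q = ½ρv² = ½ × 1.007 × 20.4² = 209.5 Pa.
Required CL = L/(qS) = 5719.2/(209.5·17.4) = 1.569.
CD = 0.0144 + 0.0186 × 1.569² = 0.06017.
D = q·S·CD = 209.5 × 17.4 × 0.06017 = 219.4 N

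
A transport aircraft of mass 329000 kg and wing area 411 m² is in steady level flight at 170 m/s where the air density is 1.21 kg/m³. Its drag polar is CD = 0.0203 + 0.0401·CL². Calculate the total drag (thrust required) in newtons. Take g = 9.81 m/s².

Level flight ⇒ L = W = m·g = 329000 × 9.81 = 3.2275×10^6 N.
Dynamic pressure q = 0.5 × 1.21 × 170² = 17480 Pa.
CL = W/(q·S) = 3.2275×10^6 / (17480 × 411) = 0.4491.
CD = 0.0203 + 0.0401 × 0.4491² = 0.02839.
D = q·S·CD = 17480 × 411 × 0.02839 = 2.04×10^5 N

D = 2.04×10^5 N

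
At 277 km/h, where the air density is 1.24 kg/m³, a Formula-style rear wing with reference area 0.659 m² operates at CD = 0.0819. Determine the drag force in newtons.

Convert speed: v = 277 km/h ÷ 3.6 = 76.94 m/s.
D = ½ρv²S·CD = ½ × 1.24 × 76.94² × 0.659 × 0.0819 = 198 N

D = 198 N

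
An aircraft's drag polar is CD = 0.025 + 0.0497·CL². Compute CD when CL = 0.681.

CD = 0.048

CD = 0.025 + 0.0497 × 0.681² = 0.025 + 0.02305 = 0.048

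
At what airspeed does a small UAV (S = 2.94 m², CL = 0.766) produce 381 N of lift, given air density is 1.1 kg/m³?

v = 17.5 m/s

L = ½ρv²S·CL ⇒ v = √(2L/(ρ·S·CL))
v = √(2 × 381 / (1.1 × 2.94 × 0.766)) = √307.6 = 17.5 m/s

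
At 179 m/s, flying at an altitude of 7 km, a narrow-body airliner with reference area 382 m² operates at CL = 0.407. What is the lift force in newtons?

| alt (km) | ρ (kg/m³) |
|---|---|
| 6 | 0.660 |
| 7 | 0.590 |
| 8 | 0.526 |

At 7 km, from the table: ρ = 0.590 kg/m³.
L = ½ρv²S·CL = ½ × 0.59 × 179² × 382 × 0.407 = 1.47×10^6 N ≈ 1470 kN

L = 1.47×10^6 N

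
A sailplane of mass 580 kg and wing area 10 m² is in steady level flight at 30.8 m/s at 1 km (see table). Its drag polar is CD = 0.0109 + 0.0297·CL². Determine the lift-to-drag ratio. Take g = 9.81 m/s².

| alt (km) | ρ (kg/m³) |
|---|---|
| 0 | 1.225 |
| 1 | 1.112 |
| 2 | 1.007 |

L/D = 23.7

At 1 km, from the table: ρ = 1.112 kg/m³.
Weight W = mg = 580 × 9.81 = 5689.8 N; in level flight L = W.
q = ½ρv² = ½ × 1.112 × 30.8² = 527.4 Pa.
Required CL = L/(qS) = 5689.8/(527.4·10) = 1.079.
CD = 0.0109 + 0.0297 × 1.079² = 0.04546.
L/D = CL/CD = 1.079 / 0.04546 = 23.7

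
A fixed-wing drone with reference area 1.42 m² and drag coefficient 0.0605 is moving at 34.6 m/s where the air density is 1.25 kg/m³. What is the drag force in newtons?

Dynamic pressure q = ½ρv² = ½ × 1.25 × 34.6² = 748.2 Pa.
D = q·S·CD = 748.2 × 1.42 × 0.0605 = 64.3 N

D = 64.3 N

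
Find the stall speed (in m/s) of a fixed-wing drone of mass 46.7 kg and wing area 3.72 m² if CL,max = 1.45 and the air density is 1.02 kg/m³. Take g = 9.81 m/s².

At stall, lift equals weight: L = W = m·g = 46.7 × 9.81 = 458.1 N.
V_stall = √(2W/(ρ·S·CL,max)) = √(2 × 458.1 / (1.02 × 3.72 × 1.45))
V_stall = √166.5 = 12.9 m/s

V_stall = 12.9 m/s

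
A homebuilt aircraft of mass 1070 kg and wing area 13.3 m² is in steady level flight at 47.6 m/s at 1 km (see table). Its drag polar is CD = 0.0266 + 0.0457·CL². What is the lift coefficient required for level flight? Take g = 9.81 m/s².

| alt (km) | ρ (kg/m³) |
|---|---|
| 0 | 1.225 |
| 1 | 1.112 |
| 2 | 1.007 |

At 1 km, from the table: ρ = 1.112 kg/m³.
In steady level flight, lift balances weight: W = mg = 1070 × 9.81 = 10497 N.
q = ½ρv² = ½ × 1.112 × 47.6² = 1260 Pa.
CL = W/(q·S) = 10497 / (1260 × 13.3) = 0.6265.

CL = 0.626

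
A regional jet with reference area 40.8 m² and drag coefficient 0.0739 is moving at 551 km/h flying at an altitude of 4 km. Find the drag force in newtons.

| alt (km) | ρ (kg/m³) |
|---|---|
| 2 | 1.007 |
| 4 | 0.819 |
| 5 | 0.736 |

D = 28900 N

At 4 km, from the table: ρ = 0.819 kg/m³.
Convert speed: v = 551 km/h ÷ 3.6 = 153.1 m/s.
D = ½ρv²S·CD = ½ × 0.819 × 153.1² × 40.8 × 0.0739 = 28900 N ≈ 28.9 kN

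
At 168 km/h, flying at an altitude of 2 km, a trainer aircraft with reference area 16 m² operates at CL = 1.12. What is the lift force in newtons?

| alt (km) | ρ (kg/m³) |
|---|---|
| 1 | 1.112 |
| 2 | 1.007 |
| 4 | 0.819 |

L = 19600 N

At 2 km, from the table: ρ = 1.007 kg/m³.
Convert speed: v = 168 km/h ÷ 3.6 = 46.67 m/s.
L = ½ρv²S·CL = ½ × 1.007 × 46.67² × 16 × 1.12 = 19600 N ≈ 19.6 kN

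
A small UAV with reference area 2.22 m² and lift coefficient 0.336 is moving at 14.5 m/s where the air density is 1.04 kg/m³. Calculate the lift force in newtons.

L = ½ρv²S·CL = ½ × 1.04 × 14.5² × 2.22 × 0.336 = 81.6 N

L = 81.6 N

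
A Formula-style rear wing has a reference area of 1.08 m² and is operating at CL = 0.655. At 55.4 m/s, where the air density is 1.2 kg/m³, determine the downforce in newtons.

L = ½ρv²S·CL = ½ × 1.2 × 55.4² × 1.08 × 0.655 = 1300 N

L = 1300 N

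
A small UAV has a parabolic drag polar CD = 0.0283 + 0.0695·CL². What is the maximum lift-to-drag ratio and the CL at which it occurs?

(L/D)max = 11.3, at CL = 0.638

For CD = CD0 + K·CL², (L/D)max occurs at CL* = √(CD0/K) and equals 1/(2√(K·CD0)).
(L/D)max = 1/(2√(0.0695 × 0.0283)) = 1/(2 × 0.04435) = 11.3
CL* = √(0.0283/0.0695) = 0.638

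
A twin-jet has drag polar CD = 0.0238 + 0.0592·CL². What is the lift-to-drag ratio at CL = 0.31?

CD = 0.0238 + 0.0592 × 0.31² = 0.02949
L/D = CL/CD = 0.31 / 0.02949 = 10.5

L/D = 10.5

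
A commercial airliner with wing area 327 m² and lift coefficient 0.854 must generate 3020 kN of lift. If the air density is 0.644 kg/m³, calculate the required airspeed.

v = 183 m/s

L = ½ρv²S·CL ⇒ v = √(2L/(ρ·S·CL))
v = √(2 × 3.02×10^6 / (0.644 × 327 × 0.854)) = √33590 = 183 m/s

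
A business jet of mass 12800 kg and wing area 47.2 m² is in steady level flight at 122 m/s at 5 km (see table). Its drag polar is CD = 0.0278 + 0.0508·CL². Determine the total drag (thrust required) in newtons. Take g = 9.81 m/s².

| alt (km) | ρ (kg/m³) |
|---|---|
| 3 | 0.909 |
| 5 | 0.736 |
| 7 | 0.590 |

D = 10300 N

At 5 km, from the table: ρ = 0.736 kg/m³.
In steady level flight, lift balances weight: W = mg = 12800 × 9.81 = 1.2557×10^5 N.
q = ½ρv² = ½ × 0.736 × 122² = 5477 Pa.
Required CL = L/(qS) = 1.2557×10^5/(5477·47.2) = 0.4857.
CD = 0.0278 + 0.0508 × 0.4857² = 0.03978.
D = q·S·CD = 5477 × 47.2 × 0.03978 = 10290 N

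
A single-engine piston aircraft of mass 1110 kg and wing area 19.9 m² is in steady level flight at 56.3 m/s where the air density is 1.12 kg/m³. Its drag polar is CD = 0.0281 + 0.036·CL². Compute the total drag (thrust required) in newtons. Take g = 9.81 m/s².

D = 1110 N

Level flight ⇒ L = W = m·g = 1110 × 9.81 = 10889 N.
Dynamic pressure q = 0.5 × 1.12 × 56.3² = 1775 Pa.
CL = W/(q·S) = 10889 / (1775 × 19.9) = 0.3083.
CD = 0.0281 + 0.036 × 0.3083² = 0.03152.
D = q·S·CD = 1775 × 19.9 × 0.03152 = 1113 N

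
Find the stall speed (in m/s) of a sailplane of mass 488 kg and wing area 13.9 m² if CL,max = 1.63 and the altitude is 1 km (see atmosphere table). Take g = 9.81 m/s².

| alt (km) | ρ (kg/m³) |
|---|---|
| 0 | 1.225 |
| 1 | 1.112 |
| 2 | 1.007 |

At 1 km, from the table: ρ = 1.112 kg/m³.
At stall, lift equals weight: L = W = m·g = 488 × 9.81 = 4787 N.
V_stall = √(2W/(ρ·S·CL,max)) = √(2 × 4787 / (1.112 × 13.9 × 1.63))
V_stall = √380 = 19.5 m/s

V_stall = 19.5 m/s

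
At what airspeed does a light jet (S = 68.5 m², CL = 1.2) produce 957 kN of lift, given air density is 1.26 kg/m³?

v = 136 m/s

L = ½ρv²S·CL ⇒ v = √(2L/(ρ·S·CL))
v = √(2 × 9.57×10^5 / (1.26 × 68.5 × 1.2)) = √18480 = 136 m/s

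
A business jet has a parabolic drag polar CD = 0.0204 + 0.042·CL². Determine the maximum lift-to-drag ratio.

(L/D)max = 17.1

For CD = CD0 + K·CL², (L/D)max occurs at CL* = √(CD0/K) and equals 1/(2√(K·CD0)).
(L/D)max = 1/(2√(0.042 × 0.0204)) = 1/(2 × 0.02927) = 17.1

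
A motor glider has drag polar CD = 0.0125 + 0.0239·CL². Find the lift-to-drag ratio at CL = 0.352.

L/D = 22.8

CD = 0.0125 + 0.0239 × 0.352² = 0.01546
L/D = CL/CD = 0.352 / 0.01546 = 22.8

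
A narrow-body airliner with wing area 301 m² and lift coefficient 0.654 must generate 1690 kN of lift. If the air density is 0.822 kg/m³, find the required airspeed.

v = 145 m/s

L = ½ρv²S·CL ⇒ v = √(2L/(ρ·S·CL))
v = √(2 × 1.69×10^6 / (0.822 × 301 × 0.654)) = √20890 = 145 m/s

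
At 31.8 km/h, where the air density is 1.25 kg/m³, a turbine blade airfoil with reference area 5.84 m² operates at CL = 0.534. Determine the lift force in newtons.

L = 152 N

Convert speed: v = 31.8 km/h ÷ 3.6 = 8.833 m/s.
L = ½ρv²S·CL = ½ × 1.25 × 8.833² × 5.84 × 0.534 = 152 N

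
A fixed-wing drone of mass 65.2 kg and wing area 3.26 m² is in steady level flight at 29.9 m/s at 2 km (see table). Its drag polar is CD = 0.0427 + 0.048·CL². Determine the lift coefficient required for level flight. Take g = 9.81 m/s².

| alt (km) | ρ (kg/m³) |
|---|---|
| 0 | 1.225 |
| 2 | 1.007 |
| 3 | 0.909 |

CL = 0.436

At 2 km, from the table: ρ = 1.007 kg/m³.
Weight W = mg = 65.2 × 9.81 = 639.61 N; in level flight L = W.
Dynamic pressure q = 0.5 × 1.007 × 29.9² = 450.1 Pa.
CL = W/(q·S) = 639.61 / (450.1 × 3.26) = 0.4359.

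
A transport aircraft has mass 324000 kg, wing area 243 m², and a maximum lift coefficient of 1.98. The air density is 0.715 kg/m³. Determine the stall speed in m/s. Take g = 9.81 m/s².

V_stall = 136 m/s

Weight W = mg = 324000 × 9.81 = 3.178×10^6 N.
V_stall = √(2W/(ρ·S·CL,max)) = √(2 × 3.178×10^6 / (0.715 × 243 × 1.98))
V_stall = √18480 = 136 m/s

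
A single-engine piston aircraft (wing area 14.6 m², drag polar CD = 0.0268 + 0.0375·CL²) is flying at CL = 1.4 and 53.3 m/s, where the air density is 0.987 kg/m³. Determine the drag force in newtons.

CD = 0.0268 + 0.0375 × 1.4² = 0.1003
D = ½ρv²S·CD = ½ × 0.987 × 53.3² × 14.6 × 0.1003 = 2050 N

D = 2050 N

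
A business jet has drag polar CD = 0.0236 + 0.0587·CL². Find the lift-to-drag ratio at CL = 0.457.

L/D = 12.7

CD = 0.0236 + 0.0587 × 0.457² = 0.03586
L/D = CL/CD = 0.457 / 0.03586 = 12.7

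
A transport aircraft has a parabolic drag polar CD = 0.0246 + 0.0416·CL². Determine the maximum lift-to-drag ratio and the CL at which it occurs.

For CD = CD0 + K·CL², (L/D)max occurs at CL* = √(CD0/K) and equals 1/(2√(K·CD0)).
(L/D)max = 1/(2√(0.0416 × 0.0246)) = 1/(2 × 0.03199) = 15.6
CL* = √(0.0246/0.0416) = 0.769

(L/D)max = 15.6, at CL = 0.769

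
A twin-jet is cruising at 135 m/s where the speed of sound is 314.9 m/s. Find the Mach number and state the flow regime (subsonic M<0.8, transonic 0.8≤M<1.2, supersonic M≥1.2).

M = 0.429 (subsonic)

M = v/a = 135 / 314.9 = 0.429
M = 0.429 → subsonic.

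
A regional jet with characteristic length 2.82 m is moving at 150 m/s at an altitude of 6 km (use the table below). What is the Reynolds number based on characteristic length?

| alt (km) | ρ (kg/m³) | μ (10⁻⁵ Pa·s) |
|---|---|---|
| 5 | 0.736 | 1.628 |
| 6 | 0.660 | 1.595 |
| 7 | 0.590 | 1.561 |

At 6 km, from the table: ρ = 0.660 kg/m³, μ = 1.595×10⁻⁵ Pa·s.
Re = ρ·v·c/μ = 0.66 × 150 × 2.82 / (1.595×10⁻⁵) = 1.75×10^7

Re = 1.75×10^7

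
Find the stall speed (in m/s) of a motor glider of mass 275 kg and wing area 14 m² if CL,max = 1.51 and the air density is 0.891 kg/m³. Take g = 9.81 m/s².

V_stall = 16.9 m/s

Weight W = mg = 275 × 9.81 = 2698 N.
V_stall = √(2W/(ρ·S·CL,max)) = √(2 × 2698 / (0.891 × 14 × 1.51))
V_stall = √286.5 = 16.9 m/s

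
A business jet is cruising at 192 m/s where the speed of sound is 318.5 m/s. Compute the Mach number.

M = v/a = 192 / 318.5 = 0.603

M = 0.603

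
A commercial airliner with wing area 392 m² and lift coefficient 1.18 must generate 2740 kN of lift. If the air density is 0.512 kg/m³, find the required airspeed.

L = ½ρv²S·CL ⇒ v = √(2L/(ρ·S·CL))
v = √(2 × 2.74×10^6 / (0.512 × 392 × 1.18)) = √23140 = 152 m/s

v = 152 m/s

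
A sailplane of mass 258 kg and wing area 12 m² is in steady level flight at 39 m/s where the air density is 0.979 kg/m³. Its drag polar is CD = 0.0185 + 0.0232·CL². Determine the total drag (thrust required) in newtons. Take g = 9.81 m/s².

Weight W = mg = 258 × 9.81 = 2531 N; in level flight L = W.
q = ½ρv² = ½ × 0.979 × 39² = 744.5 Pa.
CL = W/(q·S) = 2531 / (744.5 × 12) = 0.2833.
CD = 0.0185 + 0.0232 × 0.2833² = 0.02036.
D = q·S·CD = 744.5 × 12 × 0.02036 = 181.9 N

D = 182 N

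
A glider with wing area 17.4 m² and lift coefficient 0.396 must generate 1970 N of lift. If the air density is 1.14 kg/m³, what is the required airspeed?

L = ½ρv²S·CL ⇒ v = √(2L/(ρ·S·CL))
v = √(2 × 1970 / (1.14 × 17.4 × 0.396)) = √501.6 = 22.4 m/s

v = 22.4 m/s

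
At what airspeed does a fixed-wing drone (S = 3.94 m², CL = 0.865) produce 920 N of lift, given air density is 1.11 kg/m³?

L = ½ρv²S·CL ⇒ v = √(2L/(ρ·S·CL))
v = √(2 × 920 / (1.11 × 3.94 × 0.865)) = √486.4 = 22.1 m/s

v = 22.1 m/s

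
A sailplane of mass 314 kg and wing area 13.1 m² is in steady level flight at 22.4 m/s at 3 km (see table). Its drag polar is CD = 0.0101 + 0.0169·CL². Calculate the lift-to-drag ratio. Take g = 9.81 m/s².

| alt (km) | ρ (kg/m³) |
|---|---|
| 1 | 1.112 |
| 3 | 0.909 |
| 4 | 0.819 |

L/D = 36.7

At 3 km, from the table: ρ = 0.909 kg/m³.
In steady level flight, lift balances weight: W = mg = 314 × 9.81 = 3080.3 N.
q = ½ρv² = ½ × 0.909 × 22.4² = 228 Pa.
CL = 2W/(ρv²S) = 2×3080.3/(0.909×22.4²×13.1) = 1.031.
CD = 0.0101 + 0.0169 × 1.031² = 0.02807.
L/D = CL/CD = 1.031 / 0.02807 = 36.7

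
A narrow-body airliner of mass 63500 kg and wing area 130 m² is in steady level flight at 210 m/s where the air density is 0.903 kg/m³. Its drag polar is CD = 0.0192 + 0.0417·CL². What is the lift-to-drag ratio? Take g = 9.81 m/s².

Level flight ⇒ L = W = m·g = 63500 × 9.81 = 6.2294×10^5 N.
Dynamic pressure q = 0.5 × 0.903 × 210² = 19910 Pa.
CL = W/(q·S) = 6.2294×10^5 / (19910 × 130) = 0.2407.
CD = 0.0192 + 0.0417 × 0.2407² = 0.02162.
L/D = CL/CD = 0.2407 / 0.02162 = 11.1

L/D = 11.1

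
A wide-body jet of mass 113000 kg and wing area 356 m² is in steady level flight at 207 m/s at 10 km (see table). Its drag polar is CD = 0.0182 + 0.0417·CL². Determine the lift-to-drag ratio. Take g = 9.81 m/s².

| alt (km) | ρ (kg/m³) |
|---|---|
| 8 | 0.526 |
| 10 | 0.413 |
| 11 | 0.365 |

L/D = 15.1

At 10 km, from the table: ρ = 0.413 kg/m³.
Weight W = mg = 113000 × 9.81 = 1.1085×10^6 N; in level flight L = W.
Dynamic pressure q = 0.5 × 0.413 × 207² = 8848 Pa.
Required CL = L/(qS) = 1.1085×10^6/(8848·356) = 0.3519.
CD = 0.0182 + 0.0417 × 0.3519² = 0.02336.
L/D = CL/CD = 0.3519 / 0.02336 = 15.1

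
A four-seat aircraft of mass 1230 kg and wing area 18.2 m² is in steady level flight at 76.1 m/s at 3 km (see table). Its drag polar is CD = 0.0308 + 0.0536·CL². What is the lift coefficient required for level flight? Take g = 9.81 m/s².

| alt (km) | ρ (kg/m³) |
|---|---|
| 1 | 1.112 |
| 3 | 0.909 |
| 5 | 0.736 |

CL = 0.252

At 3 km, from the table: ρ = 0.909 kg/m³.
In steady level flight, lift balances weight: W = mg = 1230 × 9.81 = 12066 N.
q = ½ρv² = ½ × 0.909 × 76.1² = 2632 Pa.
CL = 2W/(ρv²S) = 2×12066/(0.909×76.1²×18.2) = 0.2519.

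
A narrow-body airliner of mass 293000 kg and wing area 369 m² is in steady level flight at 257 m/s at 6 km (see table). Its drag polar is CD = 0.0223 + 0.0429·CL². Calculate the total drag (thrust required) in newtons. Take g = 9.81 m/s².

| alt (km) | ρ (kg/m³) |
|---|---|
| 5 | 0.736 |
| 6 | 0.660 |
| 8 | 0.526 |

At 6 km, from the table: ρ = 0.660 kg/m³.
Level flight ⇒ L = W = m·g = 293000 × 9.81 = 2.8743×10^6 N.
q = ½ρv² = ½ × 0.66 × 257² = 21800 Pa.
Required CL = L/(qS) = 2.8743×10^6/(21800·369) = 0.3574.
CD = 0.0223 + 0.0429 × 0.3574² = 0.02778.
D = q·S·CD = 21800 × 369 × 0.02778 = 2.234×10^5 N

D = 2.23×10^5 N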